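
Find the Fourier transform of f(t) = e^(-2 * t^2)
The Fourier transform of a Gaussian e^(-a * t^2) is sqrt(pi/a) * e^(-omega^2/(4a)).
With a=2: F(omega)=sqrt(pi/2) * e^(-omega^2/8)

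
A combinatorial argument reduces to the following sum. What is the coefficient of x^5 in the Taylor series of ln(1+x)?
ln(1+x) = Σ (-1)^(n+1) x^n/n
Coefficient of x^5 = (-1)^6/5 = 1/5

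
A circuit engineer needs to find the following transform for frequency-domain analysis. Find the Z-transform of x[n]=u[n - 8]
Using the time-shift property: Z{u[n-8]} = z^(-8) * z/(z-1)
= z^(-7)/(z-1)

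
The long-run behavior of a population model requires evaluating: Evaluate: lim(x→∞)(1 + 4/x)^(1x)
Rewrite as [(1+4/x)^x]^1.
lim(1+4/x)^x=e^4, so limit=(e^4)^1=e^4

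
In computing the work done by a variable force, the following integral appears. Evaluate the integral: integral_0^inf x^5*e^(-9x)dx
This is a Gamma integral. Substitute u=9x (du=9 dx):
integral_0^inf x^5 * e^(-9x) dx=(1/9^6) integral_0^inf u^5 * e^(-u) du
=Gamma(6)/9^6=5!/9^6=120/531441

Answer: 40/177147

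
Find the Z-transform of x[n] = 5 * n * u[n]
Z{n * u[n]} = z/(z-1)^2
By linearity: Z{5 * n * u[n]} = 5z/(z-1)^2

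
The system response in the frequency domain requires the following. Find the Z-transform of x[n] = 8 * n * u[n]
Z{n * u[n]} = z/(z-1)^2
By linearity: Z{8 * n * u[n]} = 8z/(z-1)^2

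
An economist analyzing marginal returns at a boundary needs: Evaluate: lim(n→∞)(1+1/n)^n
This is the definition of e^1: lim(1+1/n)^n=e^1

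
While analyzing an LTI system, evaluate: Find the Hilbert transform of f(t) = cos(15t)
The Hilbert transform shifts each frequency component by -pi/2.
H{cos(wt)}=sin(wt)
With w=15: H{cos(15t)}=sin(15t)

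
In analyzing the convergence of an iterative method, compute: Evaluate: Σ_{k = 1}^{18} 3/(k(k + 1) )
Partial fractions: 3/(k(k + 1))=3/k - 3/(k + 1)
Telescoping sum: 3(1 - 1/19)=3·18/19

Answer: 54/19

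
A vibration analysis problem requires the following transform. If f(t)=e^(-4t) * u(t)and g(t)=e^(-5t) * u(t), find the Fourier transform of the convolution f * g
By the convolution theorem: F{f * g}=F(omega) * G(omega)
F(omega)=1/(4+j * omega), G(omega)=1/(5+j * omega)
F{f * g}=1/((4+j * omega)(5+j * omega))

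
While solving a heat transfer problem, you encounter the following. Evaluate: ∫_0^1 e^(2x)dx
Antiderivative: (1/2)e^(2x)
Evaluate: (1/2)(e^2-1)

Answer: (e^2-1)/2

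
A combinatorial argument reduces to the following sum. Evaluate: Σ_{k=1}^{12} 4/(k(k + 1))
Partial fractions: 4/(k(k+1)) = 4/k - 4/(k+1)
Telescoping sum: 4(1-1/13) = 4·12/13

Answer: 48/13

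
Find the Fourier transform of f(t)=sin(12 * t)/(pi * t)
sin(W*t)/(pi*t)=(W/pi)*sinc(W*t/pi) is the impulse response of the ideal low-pass filter with cutoff W (here W=12).
Its Fourier transform is a rectangular function:
F(omega)=1 for |omega| < 12, 0 otherwise

Answer: rect(omega/24) [i.e., 1 for |omega| < 12, 0 otherwise]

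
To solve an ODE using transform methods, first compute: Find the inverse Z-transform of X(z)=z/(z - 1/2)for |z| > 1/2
Standard pair: z/(z-a) <-> a^n * u[n] for causal signals
With a=1/2: x[n]=(1/2)^n * u[n]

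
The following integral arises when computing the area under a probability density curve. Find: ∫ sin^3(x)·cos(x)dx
Let u = sin(x), du = cos(x) dx
∫ u^3 du = u^4/4 + C

Answer: sin^4(x)/4 + C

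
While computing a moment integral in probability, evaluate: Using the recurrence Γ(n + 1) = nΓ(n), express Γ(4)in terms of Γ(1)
Γ(4)=3Γ(3)=3·2Γ(2)=...=3!·Γ(1)=6·Γ(1)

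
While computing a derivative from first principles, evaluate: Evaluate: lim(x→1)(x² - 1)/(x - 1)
Factor: (x² - 1)=(x-1)(x+1)
Cancel (x-1): lim(x→1) (x+1)=2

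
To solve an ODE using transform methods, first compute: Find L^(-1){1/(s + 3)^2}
L^(-1){1/(s-a)^n}=t^(n-1)·e^(at)/(n-1)!
Here a=-3, n=2: t^1·e^(-3t)/1

Answer: t·e^(-3t)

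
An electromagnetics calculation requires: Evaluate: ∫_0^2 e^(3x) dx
Antiderivative: (1/3)e^(3x)
Evaluate: (1/3)(e^6 - 1)

Answer: (e^6 - 1)/3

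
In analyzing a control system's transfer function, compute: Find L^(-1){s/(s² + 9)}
L^(-1){s/(s²+w²)} = cos(wt)
Here w = 3

Answer: cos(3t)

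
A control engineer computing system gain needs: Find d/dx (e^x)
Chain rule: d/dx[e^u]=e^u · u' where u=x
u'=1

Answer: 1·e^x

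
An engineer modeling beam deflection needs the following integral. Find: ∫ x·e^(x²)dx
Let u = x², du = 2x dx
∫ (1/2)e^u du = e^u/2+C

Answer: e^(x²)/2+C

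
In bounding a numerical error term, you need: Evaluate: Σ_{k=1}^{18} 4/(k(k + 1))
Partial fractions: 4/(k(k+1)) = 4/k - 4/(k+1)
Telescoping sum: 4(1-1/19) = 4·18/19

Answer: 72/19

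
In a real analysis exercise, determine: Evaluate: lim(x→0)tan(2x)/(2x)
tan(u) ≈ u for small u:
tan(2x)/(2x) ≈ 2x/(2x)=2/2

Answer: 1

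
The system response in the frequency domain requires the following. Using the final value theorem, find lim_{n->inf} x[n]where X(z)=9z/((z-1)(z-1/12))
Final value theorem: lim x[n]=lim_{z->1} (z-1)*X(z)
(z-1)*X(z)=9z/(z-1/12)
As z->1: 9/(1-1/12)=9/(11/12)=108/11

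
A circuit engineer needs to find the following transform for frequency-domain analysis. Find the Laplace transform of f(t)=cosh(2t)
L{cosh(at)} = s/(s²-a²)
L{cosh(2t)} = s/(s²-4)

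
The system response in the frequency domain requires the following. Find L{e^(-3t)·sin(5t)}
First shifting: L{e^(at)f(t)}=F(s-a)
L{sin(5t)}=5/(s² + 25)
Shift: 5/((s + 3)² + 25)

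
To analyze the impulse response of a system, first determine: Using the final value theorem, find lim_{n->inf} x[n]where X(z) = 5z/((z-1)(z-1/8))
Final value theorem: lim x[n] = lim_{z->1} (z-1) * X(z)
(z-1) * X(z) = 5z/(z-1/8)
As z->1: 5/(1 - 1/8) = 5/(7/8) = 40/7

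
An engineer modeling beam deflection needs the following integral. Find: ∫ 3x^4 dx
Using power rule: ∫ 3x^4 dx = 3/5 x^5+C = (3/5)x^5+C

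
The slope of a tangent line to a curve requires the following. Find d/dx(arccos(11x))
d/dx[arccos(u)]=-u'/√(1-u²), u=11x, u'=11

Answer: -11/√(1-121x²)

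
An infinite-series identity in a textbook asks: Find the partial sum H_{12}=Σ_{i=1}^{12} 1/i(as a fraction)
H_12 = 1 + 1/2 + 1/3 + ... + 1/12
= 86021/27720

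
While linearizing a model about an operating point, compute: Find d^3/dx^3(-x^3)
Apply power rule 3 times:
d^1: -3x^2
d^2: -6x
d^3: -6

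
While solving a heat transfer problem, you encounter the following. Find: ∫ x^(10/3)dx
Power rule: ∫ x^(10/3) dx=x^(13/3)/(13/3) + C

Answer: (3/13)·x^(13/3) + C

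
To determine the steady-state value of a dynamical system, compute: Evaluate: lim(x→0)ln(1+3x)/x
L'Hôpital (0/0): lim 3/(1+3x) / 1 = 3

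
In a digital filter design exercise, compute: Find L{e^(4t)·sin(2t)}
First shifting: L{e^(at)f(t)} = F(s-a)
L{sin(2t)} = 2/(s² + 4)
Shift: 2/((s-4)² + 4)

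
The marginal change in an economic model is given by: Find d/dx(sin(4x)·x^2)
Product rule: (fg)'=f'g+fg'
f=sin(4x), f'=4·cos(4x)
g=x^2, g'=2x

Answer: 4·cos(4x)·x^2+2·sin(4x)·x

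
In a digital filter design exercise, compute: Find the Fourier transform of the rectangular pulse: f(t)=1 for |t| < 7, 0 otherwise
F(omega)=integral from -7 to 7 of e^(-j*omega*t) dt
=2*sin(7*omega)/omega=14*sinc(7*omega/pi)

Answer: 2*sin(7*omega)/omega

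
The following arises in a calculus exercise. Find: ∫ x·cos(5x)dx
By parts: u = x, dv = cos(5x) dx
du = dx, v = sin(5x)/5
= x·sin(5x)/5 + cos(5x)/5² + C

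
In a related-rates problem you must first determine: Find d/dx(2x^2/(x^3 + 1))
Quotient rule: (f/g)' = (f'g - fg')/g²
f = 2x^2, f' = 4x
g = x^3 + 1, g' = 3x^2

Answer: (4x·(x^3 + 1) - 6x^4)/(x^3 + 1)²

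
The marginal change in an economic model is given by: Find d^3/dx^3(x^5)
Apply power rule 3 times:
d^1: 5x^4
d^2: 20x^3
d^3: 60x^2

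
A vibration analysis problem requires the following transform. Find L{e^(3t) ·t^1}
First shifting: L{e^(at)f(t)} = F(s-a)
L{t^1} = 1/s^2
Shift s → s-3: 1/(s-3)^2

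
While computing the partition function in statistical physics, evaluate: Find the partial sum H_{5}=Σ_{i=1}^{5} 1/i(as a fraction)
H_5 = 1 + 1/2 + 1/3 + ... + 1/5
= 137/60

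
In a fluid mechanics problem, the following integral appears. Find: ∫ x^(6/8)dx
Power rule: ∫ x^(3/4) dx = x^(7/4)/(7/4)+C

Answer: (4/7)·x^(7/4)+C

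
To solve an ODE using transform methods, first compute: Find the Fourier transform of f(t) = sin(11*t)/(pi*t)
sin(W*t)/(pi*t) = (W/pi)*sinc(W*t/pi) is the impulse response of the ideal low-pass filter with cutoff W (here W = 11).
Its Fourier transform is a rectangular function:
F(omega) = 1 for |omega| < 11, 0 otherwise

Answer: rect(omega/22) [i.e., 1 for |omega| < 11, 0 otherwise]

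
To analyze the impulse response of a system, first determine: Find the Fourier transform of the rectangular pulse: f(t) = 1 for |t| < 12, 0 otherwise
F(omega) = integral from -12 to 12 of e^(-j*omega*t) dt
= 2*sin(12*omega)/omega = 24*sinc(12*omega/pi)

Answer: 2*sin(12*omega)/omega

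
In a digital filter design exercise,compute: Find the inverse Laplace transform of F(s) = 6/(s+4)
L^(-1){6/(s-a)}=c·e^(at)
Here a=-4, c=6

Answer: 6e^(-4t)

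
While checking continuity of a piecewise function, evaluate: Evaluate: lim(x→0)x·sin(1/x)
Squeeze theorem: -|x| ≤ x·sin(1/x) ≤ |x|
Since x → 0 as x → 0, by squeeze theorem the limit is 0

Answer: 0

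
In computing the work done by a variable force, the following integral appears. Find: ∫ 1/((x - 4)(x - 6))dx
Partial fractions: 1/((x-4)(x-6)) = A/(x-4)+B/(x-6)
A = -1/2, B = 1/2
∫ [-1/2· 1/(x-4)+1/2· 1/(x-6)] dx
= (1/2)[ln|x-6| - ln|x-4|]+C

Answer: (1/2)·ln|(x-6)/(x-4)|+C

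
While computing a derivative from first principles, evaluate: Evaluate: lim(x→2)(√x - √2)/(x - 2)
Multiply by conjugate (√x+√2)/(√x+√2):
=(x - 2)/((x - 2)(√x+√2))=1/(√x+√2)
As x → 2: 1/(2√2)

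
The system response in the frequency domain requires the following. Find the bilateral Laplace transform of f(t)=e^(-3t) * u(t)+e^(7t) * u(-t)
For e^(-3t) * u(t): L=1/(s+3), Re(s) > -3
For e^(7t) * u(-t): L=-1/(s-7), Re(s) < 7
Combined: F(s)=1/(s+3)-1/(s-7), -3 < Re(s) < 7

Answer: 1/(s+3)-1/(s-7), ROC: -3 < Re(s) < 7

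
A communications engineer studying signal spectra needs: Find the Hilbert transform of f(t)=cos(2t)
The Hilbert transform shifts each frequency component by -pi/2.
H{cos(wt)} = sin(wt)
With w = 2: H{cos(2t)} = sin(2t)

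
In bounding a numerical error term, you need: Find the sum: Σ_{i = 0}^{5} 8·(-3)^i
Geometric series: S=a(1 - r^n)/(1 - r)
a=8, r=-3, n=6
S=8(1-729)/4=-1456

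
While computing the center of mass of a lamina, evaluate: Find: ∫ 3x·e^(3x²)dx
Let u=3x², du=6x dx
∫ (1/2)e^u du=e^u/2+C

Answer: e^(3x²)/2+C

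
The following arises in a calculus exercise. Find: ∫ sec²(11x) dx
Since d/dx[tan(11x)] = 11sec²(11x), integral = tan(11x)/11 + C

Answer: (1/11)tan(11x) + C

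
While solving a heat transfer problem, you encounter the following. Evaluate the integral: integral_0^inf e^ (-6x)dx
integral_0^inf e^(-6x) dx=[-1/6*e^(-6x)]_0^inf
=0 - (-1/6)=1/6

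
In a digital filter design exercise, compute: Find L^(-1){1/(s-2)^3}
L^(-1){1/(s-a)^n}=t^(n-1)·e^(at)/(n-1)!
Here a=2, n=3: t^2·e^(2t)/2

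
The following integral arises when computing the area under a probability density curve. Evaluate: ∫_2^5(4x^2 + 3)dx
Step 1: Find antiderivative F(x) = (4/3)x^3+3x
Step 2: F(5) - F(2) = 545/3 - (50/3) = 165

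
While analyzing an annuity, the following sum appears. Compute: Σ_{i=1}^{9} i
Using formula: Σ i^1=n(n + 1)/2=9·10/2=45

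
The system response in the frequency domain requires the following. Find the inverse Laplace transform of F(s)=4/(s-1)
L^(-1){4/(s-a)}=c·e^(at)
Here a=1, c=4

Answer: 4e^(t)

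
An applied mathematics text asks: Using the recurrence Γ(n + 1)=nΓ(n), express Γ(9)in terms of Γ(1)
Γ(9)=8Γ(8)=8·7Γ(7)=...=8!·Γ(1)=40320·Γ(1)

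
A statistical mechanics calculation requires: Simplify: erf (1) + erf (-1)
erf is odd: erf(-1) = -erf(1)
erf(1)+erf(-1) = erf(1) - erf(1) = 0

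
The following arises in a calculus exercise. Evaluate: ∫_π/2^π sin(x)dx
Antiderivative: -cos(x)
Evaluate at bounds: [-cos(1·π)/1] - [-cos(1·π/2)/1]
= (-(-1)+(0))/1 = 1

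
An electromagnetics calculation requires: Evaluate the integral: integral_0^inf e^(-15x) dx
integral_0^inf e^(-15x) dx=[-1/15 * e^(-15x)]_0^inf
=0 - (-1/15)=1/15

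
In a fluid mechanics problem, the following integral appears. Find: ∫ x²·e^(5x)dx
Integration by parts twice:
First: u = x², dv = e^(5x) dx => x²e^(5x)/5 - (2/5)∫ xe^(5x) dx
Second (∫ xe^(5x) dx): xe^(5x)/5 - e^(5x)/25
Combining: e^(5x)(x²/5 - 2x/25 + 2/125) + C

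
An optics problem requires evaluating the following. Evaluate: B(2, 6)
B(x,y)=Γ(x)Γ(y)/Γ(x + y)=(x-1)!(y-1)!/(x + y-1)!
B(2,6)=1!·5!/7!=1/42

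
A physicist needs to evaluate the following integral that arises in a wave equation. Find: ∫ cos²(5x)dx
Using identity cos²(u) = (1 + cos(2u))/2:
∫ (1 + cos(10x))/2 dx = x/2 + sin(10x)/20 + C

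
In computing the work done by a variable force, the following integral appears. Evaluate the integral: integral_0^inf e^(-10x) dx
integral_0^inf e^(-10x) dx = [-1/10*e^(-10x)]_0^inf
= 0 - (-1/10) = 1/10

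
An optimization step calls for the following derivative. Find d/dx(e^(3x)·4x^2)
Product rule: (fg)' = f'g + fg'
f = e^(3x), f' = 3·e^(3x)
g = 4x^2, g' = 8x

Answer: 12·e^(3x)·x^2 + 8·e^(3x)·x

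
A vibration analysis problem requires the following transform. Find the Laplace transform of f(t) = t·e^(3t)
L{t·e^(at)} = 1/(s-a)²
L{t·e^(3t)} = 1/(s-3)²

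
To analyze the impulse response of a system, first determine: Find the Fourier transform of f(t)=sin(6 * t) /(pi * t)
sin(W*t)/(pi*t) = (W/pi)*sinc(W*t/pi) is the impulse response of the ideal low-pass filter with cutoff W (here W = 6).
Its Fourier transform is a rectangular function:
F(omega) = 1 for |omega| < 6, 0 otherwise

Answer: rect(omega/12) [i.e., 1 for |omega| < 6, 0 otherwise]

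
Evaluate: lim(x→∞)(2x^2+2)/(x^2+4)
Divide numerator and denominator by x^2:
lim (2+2/x^2)/(1+4/x^2) = 2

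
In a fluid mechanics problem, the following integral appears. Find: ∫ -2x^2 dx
Using power rule: ∫ -2x^2 dx=-2/3 x^3 + C=(-2/3)x^3 + C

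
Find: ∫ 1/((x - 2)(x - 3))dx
Partial fractions: 1/((x-2)(x-3)) = A/(x-2) + B/(x-3)
A = -1, B = 1
∫ [-1· 1/(x-2) + 1· 1/(x-3)] dx
= (1)[ln|x-3| - ln|x-2|] + C

Answer: ln|(x-3)/(x-2)| + C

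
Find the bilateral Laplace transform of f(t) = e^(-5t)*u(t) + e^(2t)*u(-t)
For e^(-5t) * u(t): L=1/(s + 5), Re(s) > -5
For e^(2t) * u(-t): L=-1/(s-2), Re(s) < 2
Combined: F(s)=1/(s + 5) - 1/(s-2), -5 < Re(s) < 2

Answer: 1/(s + 5) - 1/(s-2), ROC: -5 < Re(s) < 2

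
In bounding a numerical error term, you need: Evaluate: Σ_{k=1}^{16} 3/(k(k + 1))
Partial fractions: 3/(k(k + 1))=3/k - 3/(k + 1)
Telescoping sum: 3(1 - 1/17)=3·16/17

Answer: 48/17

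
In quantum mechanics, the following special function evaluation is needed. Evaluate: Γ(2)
Γ(n) = (n-1)! for positive integers
Γ(2) = 1! = 1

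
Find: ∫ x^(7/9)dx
Power rule: ∫ x^(7/9) dx = x^(16/9)/(16/9)+C

Answer: (9/16)·x^(16/9)+C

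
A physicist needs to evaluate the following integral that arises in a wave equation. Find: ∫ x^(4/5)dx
Power rule: ∫ x^(4/5) dx = x^(9/5)/(9/5)+C

Answer: (5/9)·x^(9/5)+C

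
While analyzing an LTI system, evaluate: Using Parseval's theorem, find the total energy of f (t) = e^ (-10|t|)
Parseval's theorem: E = integral |f(t)|^2 dt = (1/2pi) integral |F(omega)|^2 domega
E = integral_{-inf}^{inf} e^(-20|t|) dt = 2 * integral_0^inf e^(-20t) dt = 2/(2 * 10) = 1/10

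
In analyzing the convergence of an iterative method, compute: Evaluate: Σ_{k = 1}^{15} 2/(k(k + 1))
Partial fractions: 2/(k(k+1))=2/k - 2/(k+1)
Telescoping sum: 2(1-1/16)=2·15/16

Answer: 15/8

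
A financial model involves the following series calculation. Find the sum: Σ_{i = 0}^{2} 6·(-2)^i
Geometric series: S=a(1 - r^n)/(1 - r)
a=6, r=-2, n=3
S=6(1 + 8)/3=18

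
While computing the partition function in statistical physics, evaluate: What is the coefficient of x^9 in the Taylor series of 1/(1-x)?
1/(1-x)=Σ x^n for |x|<1
All coefficients are 1

Answer: 1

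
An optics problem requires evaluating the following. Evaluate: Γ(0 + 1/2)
Γ(1/2) = √π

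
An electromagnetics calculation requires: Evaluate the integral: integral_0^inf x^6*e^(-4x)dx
This is a Gamma integral. Substitute u = 4x (du = 4 dx):
integral_0^inf x^6*e^(-4x) dx = (1/4^7) integral_0^inf u^6*e^(-u) du
= Gamma(7)/4^7 = 6!/4^7 = 720/16384

Answer: 45/1024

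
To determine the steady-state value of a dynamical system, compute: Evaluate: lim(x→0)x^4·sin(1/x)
Squeeze theorem: -|x^4| ≤ x^4·sin(1/x) ≤ |x^4|
Since x^4 → 0 as x → 0, by squeeze theorem the limit is 0

Answer: 0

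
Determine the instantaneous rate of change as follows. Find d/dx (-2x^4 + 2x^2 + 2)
Power rule: d/dx(ax^n)=n·a·x^(n-1)
Term by term: -8·x^3+4·x

Answer: -8x^3+4x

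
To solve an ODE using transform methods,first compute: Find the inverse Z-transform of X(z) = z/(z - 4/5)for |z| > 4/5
Standard pair: z/(z-a) <-> a^n * u[n] for causal signals
With a=4/5: x[n]=(4/5)^n * u[n]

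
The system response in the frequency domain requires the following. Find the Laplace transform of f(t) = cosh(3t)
L{cosh(at)} = s/(s²-a²)
L{cosh(3t)} = s/(s²-9)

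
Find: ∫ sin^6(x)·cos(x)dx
Let u=sin(x), du=cos(x) dx
∫ u^6 du=u^7/7 + C

Answer: sin^7(x)/7 + C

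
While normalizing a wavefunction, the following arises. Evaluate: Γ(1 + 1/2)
Γ(n + 1/2)=(2n)!√π/(4^n·n!)
=2√π/(4·1)=(1/2)·√π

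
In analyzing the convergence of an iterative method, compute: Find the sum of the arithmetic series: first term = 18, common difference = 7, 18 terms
Last term: a_n=18+(18-1)·7=137
Sum=n(a_1+a_n)/2=18(18+137)/2=1395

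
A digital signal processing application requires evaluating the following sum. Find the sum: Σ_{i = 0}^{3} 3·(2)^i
Geometric series: S = a(1 - r^n)/(1 - r)
a = 3, r = 2, n = 4
S = 3(1-16)/-1 = 45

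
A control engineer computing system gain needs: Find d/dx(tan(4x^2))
Chain rule: d/dx[tan(u)]=sec²(u)·u' where u=4x^2
u'=8x

Answer: 8x·sec²(4x^2)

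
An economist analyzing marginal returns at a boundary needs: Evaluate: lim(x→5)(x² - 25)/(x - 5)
Factor: (x² - 25) = (x-5)(x+5)
Cancel (x-5): lim(x→5) (x+5) = 10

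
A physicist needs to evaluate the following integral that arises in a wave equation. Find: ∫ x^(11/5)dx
Power rule: ∫ x^(11/5) dx = x^(16/5)/(16/5) + C

Answer: (5/16)·x^(16/5) + C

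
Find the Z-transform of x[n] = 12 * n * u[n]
Z{n*u[n]}=z/(z-1)^2
By linearity: Z{12*n*u[n]}=12z/(z-1)^2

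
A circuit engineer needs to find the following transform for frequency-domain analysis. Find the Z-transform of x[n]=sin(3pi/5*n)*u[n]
Z{sin(w0 * n) * u[n]}=z * sin(w0)/(z^2 - 2z * cos(w0) + 1)
With w0=3pi/5: X(z)=z * sin(3pi/5)/(z^2 - 2z * cos(3pi/5) + 1)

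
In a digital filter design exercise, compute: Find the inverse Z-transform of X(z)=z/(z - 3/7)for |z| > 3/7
Standard pair: z/(z-a) <-> a^n * u[n] for causal signals
With a=3/7: x[n]=(3/7)^n * u[n]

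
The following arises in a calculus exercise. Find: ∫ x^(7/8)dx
Power rule: ∫ x^(7/8) dx = x^(15/8)/(15/8) + C

Answer: (8/15)·x^(15/8) + C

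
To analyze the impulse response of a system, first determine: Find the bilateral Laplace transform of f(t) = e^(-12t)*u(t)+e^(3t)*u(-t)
For e^(-12t)*u(t): L = 1/(s + 12), Re(s) > -12
For e^(3t)*u(-t): L = -1/(s-3), Re(s) < 3
Combined: F(s) = 1/(s + 12) - 1/(s-3), -12 < Re(s) < 3

Answer: 1/(s + 12) - 1/(s-3), ROC: -12 < Re(s) < 3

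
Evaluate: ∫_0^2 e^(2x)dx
Antiderivative: (1/2)e^(2x)
Evaluate: (1/2)(e^4-1)

Answer: (e^4-1)/2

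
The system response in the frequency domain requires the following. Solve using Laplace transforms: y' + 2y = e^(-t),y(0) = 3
Take L: sY - 3 + 2Y = 1/(s + 1)
Y(s + 2) = 1/(s + 1) + 3
Y = 1/((s + 1)(s + 2)) + 3/(s + 2)
Partial fractions: 1/((s + 1)(s + 2)) = 1/(s + 1) - 1/(s + 2)
So Y = 1/(s + 1) + 2/(s + 2)
Inverse Laplace transform (L^(-1){1/(s + 1)} = e^(-t), L^(-1){1/(s + 2)} = e^(-2t)):

Answer: y(t) = 1·e^(-t) + 2·e^(-2t)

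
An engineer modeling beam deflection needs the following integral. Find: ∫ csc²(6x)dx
Since d/dx[-cot(6x)]=6csc²(6x), integral=-cot(6x)/6 + C

Answer: (-1/6)cot(6x) + C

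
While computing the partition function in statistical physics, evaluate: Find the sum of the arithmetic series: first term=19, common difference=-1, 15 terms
Last term: a_n = 19+(15-1)·-1 = 5
Sum = n(a_1+a_n)/2 = 15(19+5)/2 = 180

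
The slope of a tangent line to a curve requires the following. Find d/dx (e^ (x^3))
Chain rule: d/dx[e^u]=e^u · u' where u=x^3
u'=3x^2

Answer: 3x^2·e^(x^3)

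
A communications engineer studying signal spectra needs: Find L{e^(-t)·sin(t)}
First shifting: L{e^(at)f(t)}=F(s-a)
L{sin(t)}=1/(s² + 1)
Shift: 1/((s + 1)² + 1)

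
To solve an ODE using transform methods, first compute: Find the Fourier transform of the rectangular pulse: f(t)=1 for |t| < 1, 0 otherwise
F(omega)=integral from -1 to 1 of e^(-j * omega * t) dt
=2 * sin(1 * omega)/omega=2 * sinc(1 * omega/pi)

Answer: 2 * sin(1 * omega)/omega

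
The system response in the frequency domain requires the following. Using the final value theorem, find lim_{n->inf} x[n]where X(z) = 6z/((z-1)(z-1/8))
Final value theorem: lim x[n] = lim_{z->1} (z-1) * X(z)
(z-1) * X(z) = 6z/(z-1/8)
As z->1: 6/(1 - 1/8) = 6/(7/8) = 48/7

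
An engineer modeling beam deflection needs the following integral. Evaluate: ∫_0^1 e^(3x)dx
Antiderivative: (1/3)e^(3x)
Evaluate: (1/3)(e^3-1)

Answer: (e^3-1)/3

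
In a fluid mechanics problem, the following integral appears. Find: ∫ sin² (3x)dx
Using identity sin²(u)=(1 - cos(2u))/2:
∫ (1 - cos(6x))/2 dx=x/2 - sin(6x)/12+C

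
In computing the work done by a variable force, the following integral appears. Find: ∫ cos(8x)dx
Using substitution u = 8x: ∫ cos(u) du/8 = sin(u)/8 + C

Answer: (1/8)sin(8x) + C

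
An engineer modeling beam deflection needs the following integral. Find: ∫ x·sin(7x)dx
By parts: u=x, dv=sin(7x) dx
du=dx, v=-cos(7x)/7
=-x·cos(7x)/7 + sin(7x)/7² + C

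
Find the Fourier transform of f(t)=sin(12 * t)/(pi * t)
sin(W * t)/(pi * t) = (W/pi) * sinc(W * t/pi) is the impulse response of the ideal low-pass filter with cutoff W (here W = 12).
Its Fourier transform is a rectangular function:
F(omega) = 1 for |omega| < 12, 0 otherwise

Answer: rect(omega/24) [i.e., 1 for |omega| < 12, 0 otherwise]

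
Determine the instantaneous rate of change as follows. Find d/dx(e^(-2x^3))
Chain rule: d/dx[e^u] = e^u · u' where u = -2x^3
u' = -6x^2

Answer: -6x^2·e^(-2x^3)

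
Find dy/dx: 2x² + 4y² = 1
Differentiate: 4x+8y·(dy/dx) = 0
dy/dx = -4x/(8y) = -(1/2)·(x/y)

Answer: dy/dx = -(1/2)·(x/y)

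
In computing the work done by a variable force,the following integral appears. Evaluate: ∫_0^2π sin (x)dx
Antiderivative: -cos(x)
Evaluate at bounds: [-cos(1·2π)/1] - [-cos(1·0)/1]
= (-(1) + (1))/1 = 0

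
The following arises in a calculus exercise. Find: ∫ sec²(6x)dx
Since d/dx[tan(6x)]=6sec²(6x), integral=tan(6x)/6 + C

Answer: (1/6)tan(6x) + C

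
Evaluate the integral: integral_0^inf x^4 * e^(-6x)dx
This is a Gamma integral. Substitute u=6x (du=6 dx):
integral_0^inf x^4 * e^(-6x) dx=(1/6^5) integral_0^inf u^4 * e^(-u) du
=Gamma(5)/6^5=4!/6^5=24/7776

Answer: 1/324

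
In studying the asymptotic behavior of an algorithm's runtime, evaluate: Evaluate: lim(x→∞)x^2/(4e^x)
Apply L'Hôpital 2 times (∞/∞ each time):
Eventually get 2!/(4e^x) → 0

Answer: 0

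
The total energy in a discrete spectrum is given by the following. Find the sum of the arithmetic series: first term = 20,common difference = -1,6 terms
Last term: a_n = 20 + (6 - 1)·-1 = 15
Sum = n(a_1 + a_n)/2 = 6(20 + 15)/2 = 105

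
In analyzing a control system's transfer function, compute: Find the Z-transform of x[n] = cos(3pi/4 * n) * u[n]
Z{cos(w0*n)*u[n]} = z(z - cos(w0))/(z^2-2z*cos(w0)+1)
With w0 = 3pi/4: X(z) = z(z - cos(3pi/4))/(z^2-2z*cos(3pi/4)+1)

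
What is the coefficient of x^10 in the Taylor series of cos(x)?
cos(x) = Σ (-1)^k x^(2k)/(2k)!
For x^10: (-1)^5/10! = -1/3628800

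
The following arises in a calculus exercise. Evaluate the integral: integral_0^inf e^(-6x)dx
integral_0^inf e^(-6x) dx = [-1/6 * e^(-6x)]_0^inf
= 0 - (-1/6) = 1/6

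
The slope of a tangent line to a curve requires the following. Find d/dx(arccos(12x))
d/dx[arccos(u)] = -u'/√(1-u²), u = 12x, u' = 12

Answer: -12/√(1 - 144x²)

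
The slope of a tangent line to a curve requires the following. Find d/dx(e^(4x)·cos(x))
Product rule: (fg)' = f'g + fg'
f = e^(4x), f' = 4·e^(4x)
g = cos(x), g' = -sin(x)

Answer: 4·e^(4x)·cos(x) - e^(4x)·sin(x)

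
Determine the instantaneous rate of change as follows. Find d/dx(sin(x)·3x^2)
Product rule: (fg)'=f'g + fg'
f=sin(x), f'=cos(x)
g=3x^2, g'=6x

Answer: 3·cos(x)·x^2 + 6·sin(x)·x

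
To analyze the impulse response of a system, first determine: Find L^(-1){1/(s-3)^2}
L^(-1){1/(s-a)^n}=t^(n-1)·e^(at)/(n-1)!
Here a=3, n=2: t^1·e^(3t)/1

Answer: t·e^(3t)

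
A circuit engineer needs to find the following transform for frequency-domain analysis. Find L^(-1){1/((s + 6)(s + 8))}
Partial fractions: 1/((s + 6)(s + 8)) = A/(s + 6) + B/(s + 8)
Cover-up: A = 1/(s + 8)|_{s = -6} = 1/2; B = 1/(s + 6)|_{s = -8} = -1/2
L^(-1) = (1/2)e^(-6t) - (1/2)e^(-8t)

Answer: (1/2)(e^(-6t) - e^(-8t))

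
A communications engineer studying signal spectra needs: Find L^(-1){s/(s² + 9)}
L^(-1){s/(s² + w²)} = cos(wt)
Here w = 3

Answer: cos(3t)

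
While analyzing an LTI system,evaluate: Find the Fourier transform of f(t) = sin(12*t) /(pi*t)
sin(W*t)/(pi*t) = (W/pi)*sinc(W*t/pi) is the impulse response of the ideal low-pass filter with cutoff W (here W = 12).
Its Fourier transform is a rectangular function:
F(omega) = 1 for |omega| < 12, 0 otherwise

Answer: rect(omega/24) [i.e., 1 for |omega| < 12, 0 otherwise]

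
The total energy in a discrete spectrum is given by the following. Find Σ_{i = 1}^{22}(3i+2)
= 3·Σ i+2·22 = 3·253+44 = 803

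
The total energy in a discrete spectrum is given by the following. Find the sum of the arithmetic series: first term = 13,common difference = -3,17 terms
Last term: a_n=13+(17-1)·-3=-35
Sum=n(a_1+a_n)/2=17(13+(-35))/2=-187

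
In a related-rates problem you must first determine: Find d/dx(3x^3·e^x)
Product rule: (fg)' = f'g + fg'
f = 3x^3, f' = 9x^2
g = e^x, g' = e^x

Answer: 9x^2·e^x + 3x^3·e^x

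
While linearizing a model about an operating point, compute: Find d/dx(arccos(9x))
d/dx[arccos(u)]=-u'/√(1-u²), u=9x, u'=9

Answer: -9/√(1-81x²)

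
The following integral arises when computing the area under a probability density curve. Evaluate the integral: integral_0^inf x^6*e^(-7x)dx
This is a Gamma integral. Substitute u = 7x (du = 7 dx):
integral_0^inf x^6*e^(-7x) dx = (1/7^7) integral_0^inf u^6*e^(-u) du
= Gamma(7)/7^7 = 6!/7^7 = 720/823543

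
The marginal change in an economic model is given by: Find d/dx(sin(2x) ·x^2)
Product rule: (fg)'=f'g + fg'
f=sin(2x), f'=2·cos(2x)
g=x^2, g'=2x

Answer: 2·cos(2x)·x^2 + 2·sin(2x)·x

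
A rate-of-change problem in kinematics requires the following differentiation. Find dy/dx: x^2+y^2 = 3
Differentiate: 2x + 2y·(dy/dx)=0
dy/dx=-2x/(2y)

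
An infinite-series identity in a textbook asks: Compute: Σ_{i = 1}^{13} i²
Using formula: Σ i^2 = n(n+1)(2n+1)/6 = 13·14·27/6 = 819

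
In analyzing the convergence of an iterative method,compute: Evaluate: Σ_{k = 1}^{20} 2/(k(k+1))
Partial fractions: 2/(k(k + 1)) = 2/k - 2/(k + 1)
Telescoping sum: 2(1 - 1/21) = 2·20/21

Answer: 40/21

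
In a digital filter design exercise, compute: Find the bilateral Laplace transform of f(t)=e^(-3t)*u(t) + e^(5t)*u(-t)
For e^(-3t)*u(t): L = 1/(s + 3), Re(s) > -3
For e^(5t)*u(-t): L = -1/(s-5), Re(s) < 5
Combined: F(s) = 1/(s + 3) - 1/(s-5), -3 < Re(s) < 5

Answer: 1/(s + 3) - 1/(s-5), ROC: -3 < Re(s) < 5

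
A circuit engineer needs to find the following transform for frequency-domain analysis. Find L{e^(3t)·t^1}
First shifting: L{e^(at)f(t)}=F(s-a)
L{t^1}=1/s^2
Shift s → s-3: 1/(s-3)^2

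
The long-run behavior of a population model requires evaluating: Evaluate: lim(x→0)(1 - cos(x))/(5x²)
Using 1-cos(u) ≈ u²/2 for small u:
(1-cos(x)) ≈ (x)²/2 = 1x²/2
So limit = 1/(2·5) = 1/10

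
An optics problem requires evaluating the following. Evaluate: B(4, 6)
B(x,y) = Γ(x)Γ(y)/Γ(x + y) = (x-1)!(y-1)!/(x + y-1)!
B(4,6) = 3!·5!/9! = 1/504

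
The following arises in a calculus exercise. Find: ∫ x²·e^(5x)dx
Integration by parts twice:
First: u=x², dv=e^(5x) dx => x²e^(5x)/5 - (2/5)∫ xe^(5x) dx
Second (∫ xe^(5x) dx): xe^(5x)/5 - e^(5x)/25
Combining: e^(5x)(x²/5 - 2x/25 + 2/125) + C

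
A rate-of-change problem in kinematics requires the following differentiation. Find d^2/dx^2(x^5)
Apply power rule 2 times:
d^1: 5x^4
d^2: 20x^3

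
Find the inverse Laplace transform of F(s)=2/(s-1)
L^(-1){2/(s-a)}=c·e^(at)
Here a=1, c=2

Answer: 2e^(t)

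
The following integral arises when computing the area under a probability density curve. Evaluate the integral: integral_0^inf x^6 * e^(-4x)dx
This is a Gamma integral. Substitute u=4x (du=4 dx):
integral_0^inf x^6 * e^(-4x) dx=(1/4^7) integral_0^inf u^6 * e^(-u) du
=Gamma(7)/4^7=6!/4^7=720/16384

Answer: 45/1024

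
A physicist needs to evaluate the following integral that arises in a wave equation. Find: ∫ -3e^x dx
Since d/dx[e^x]=+ e^x, we get -3e^x + C

Answer: -3e^x + C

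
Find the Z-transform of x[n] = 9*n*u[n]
Z{n * u[n]}=z/(z-1)^2
By linearity: Z{9 * n * u[n]}=9z/(z-1)^2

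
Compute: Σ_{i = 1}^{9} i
Using formula: Σ i^1=n(n + 1)/2=9·10/2=45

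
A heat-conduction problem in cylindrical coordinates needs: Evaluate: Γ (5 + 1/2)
Γ(n + 1/2)=(2n)!√π/(4^n·n!)
=3628800√π/(1024·120)=(945/32)·√π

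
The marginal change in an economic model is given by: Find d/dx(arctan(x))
d/dx[arctan(u)] = u'/(1 + u²), u = x, u' = 1

Answer: 1/(1 + x²)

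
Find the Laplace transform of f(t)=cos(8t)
L{cos(wt)} = s/(s²+w²)
L{cos(8t)} = s/(s²+64)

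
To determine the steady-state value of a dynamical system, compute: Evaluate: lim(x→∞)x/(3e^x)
Apply L'Hôpital 1 times (∞/∞ each time):
Eventually get 1!/(3e^x) → 0

Answer: 0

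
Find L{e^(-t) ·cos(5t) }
First shifting: L{e^(at)f(t)}=F(s-a)
L{cos(5t)}=s/(s²+25)
Shift: (s+1)/((s+1)²+25)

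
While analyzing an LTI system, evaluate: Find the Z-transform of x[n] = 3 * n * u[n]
Z{n*u[n]}=z/(z-1)^2
By linearity: Z{3*n*u[n]}=3z/(z-1)^2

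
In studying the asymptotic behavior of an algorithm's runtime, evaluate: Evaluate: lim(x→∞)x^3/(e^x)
Apply L'Hôpital 3 times (∞/∞ each time):
Eventually get 3!/(e^x) → 0

Answer: 0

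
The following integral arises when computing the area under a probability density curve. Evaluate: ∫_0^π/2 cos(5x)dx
Antiderivative: sin(5x)/5
Evaluate at bounds: [sin(5·π/2)/5] - [sin(5·0)/5]
= ((1) - (0))/5 = 1/5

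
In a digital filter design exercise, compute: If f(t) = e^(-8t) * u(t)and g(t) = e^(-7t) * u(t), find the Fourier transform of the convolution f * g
By the convolution theorem: F{f * g} = F(omega) * G(omega)
F(omega) = 1/(8 + j * omega), G(omega) = 1/(7 + j * omega)
F{f * g} = 1/((8 + j * omega)(7 + j * omega))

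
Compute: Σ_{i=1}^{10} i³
Using formula: Σ i^3 = [n(n+1)/2]² = [10·11/2]² = 3025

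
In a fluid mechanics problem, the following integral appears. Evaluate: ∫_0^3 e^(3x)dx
Antiderivative: (1/3)e^(3x)
Evaluate: (1/3)(e^9-1)

Answer: (e^9-1)/3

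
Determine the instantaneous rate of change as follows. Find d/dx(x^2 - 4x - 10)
Power rule: d/dx(ax^n)=n·a·x^(n-1)
Term by term: 2·x - 4

Answer: 2x - 4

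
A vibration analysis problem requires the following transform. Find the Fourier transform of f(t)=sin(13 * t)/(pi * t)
sin(W*t)/(pi*t)=(W/pi)*sinc(W*t/pi) is the impulse response of the ideal low-pass filter with cutoff W (here W=13).
Its Fourier transform is a rectangular function:
F(omega)=1 for |omega| < 13, 0 otherwise

Answer: rect(omega/26) [i.e., 1 for |omega| < 13, 0 otherwise]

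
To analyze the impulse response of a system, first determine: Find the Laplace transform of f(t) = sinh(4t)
L{sinh(at)} = a/(s²-a²)
L{sinh(4t)} = 4/(s²-16)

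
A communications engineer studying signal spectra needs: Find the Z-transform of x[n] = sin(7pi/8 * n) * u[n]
Z{sin(w0 * n) * u[n]}=z * sin(w0)/(z^2 - 2z * cos(w0) + 1)
With w0=7pi/8: X(z)=z * sin(7pi/8)/(z^2 - 2z * cos(7pi/8) + 1)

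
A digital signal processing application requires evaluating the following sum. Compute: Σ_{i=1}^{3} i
Using formula: Σ i^1 = n(n+1)/2 = 3·4/2 = 6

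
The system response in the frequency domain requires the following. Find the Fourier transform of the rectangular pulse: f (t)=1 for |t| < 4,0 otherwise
F(omega)=integral from -4 to 4 of e^(-j*omega*t) dt
=2*sin(4*omega)/omega=8*sinc(4*omega/pi)

Answer: 2*sin(4*omega)/omega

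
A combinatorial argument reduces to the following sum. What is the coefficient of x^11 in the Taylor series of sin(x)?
sin(x)=Σ (-1)^k x^(2k+1)/(2k+1)!
For x^11: (-1)^5/11!=-1/39916800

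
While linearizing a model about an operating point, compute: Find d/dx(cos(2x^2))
Chain rule: d/dx[cos(u)] = -sin(u)·u' where u = 2x^2
u' = 4x

Answer: -4x·sin(2x^2)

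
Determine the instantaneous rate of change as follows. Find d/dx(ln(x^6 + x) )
Chain rule: d/dx[ln(u)]=u'/u where u=x^6+x
u'=6x^5+1

Answer: (6x^5+1)/(x^6+x)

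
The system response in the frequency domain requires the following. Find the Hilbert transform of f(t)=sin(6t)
The Hilbert transform shifts each frequency component by -pi/2.
H{sin(wt)} = -cos(wt)
With w = 6: H{sin(6t)} = -cos(6t)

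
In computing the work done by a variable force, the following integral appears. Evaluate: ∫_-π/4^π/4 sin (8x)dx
Antiderivative: -cos(8x)/8
Evaluate at bounds: [-cos(8·π/4)/8] - [-cos(8·-π/4)/8]
=(-(1) + (1))/8=0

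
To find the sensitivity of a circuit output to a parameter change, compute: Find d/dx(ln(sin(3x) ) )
Chain rule: d/dx[ln(u)] = u'/u where u = sin(3x)
u' = 3cos(3x)

Answer: (3cos(3x))/(sin(3x))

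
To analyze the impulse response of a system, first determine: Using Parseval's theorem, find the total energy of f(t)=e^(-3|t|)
Parseval's theorem: E=integral |f(t)|^2 dt=(1/2pi) integral |F(omega)|^2 domega
E=integral_{-inf}^{inf} e^(-6|t|) dt=2 * integral_0^inf e^(-6t) dt=2/(2 * 3)=1/3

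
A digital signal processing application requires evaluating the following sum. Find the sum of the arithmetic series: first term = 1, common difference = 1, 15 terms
Last term: a_n=1 + (15 - 1)·1=15
Sum=n(a_1 + a_n)/2=15(1 + 15)/2=120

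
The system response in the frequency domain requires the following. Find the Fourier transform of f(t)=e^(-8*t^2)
The Fourier transform of a Gaussian e^(-a*t^2) is sqrt(pi/a)*e^(-omega^2/(4a)).
With a = 8: F(omega) = sqrt(pi/8)*e^(-omega^2/32)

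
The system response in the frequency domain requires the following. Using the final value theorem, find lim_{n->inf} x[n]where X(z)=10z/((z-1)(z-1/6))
Final value theorem: lim x[n]=lim_{z->1} (z-1) * X(z)
(z-1) * X(z)=10z/(z-1/6)
As z->1: 10/(1 - 1/6)=10/(5/6)=12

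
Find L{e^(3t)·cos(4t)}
First shifting: L{e^(at)f(t)} = F(s-a)
L{cos(4t)} = s/(s² + 16)
Shift: (s-3)/((s-3)² + 16)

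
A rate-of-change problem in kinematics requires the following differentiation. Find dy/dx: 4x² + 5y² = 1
Differentiate: 8x + 10y·(dy/dx) = 0
dy/dx = -8x/(10y) = -(4/5)·(x/y)

Answer: dy/dx = -(4/5)·(x/y)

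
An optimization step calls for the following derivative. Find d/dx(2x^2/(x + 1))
Quotient rule: (f/g)'=(f'g - fg')/g²
f=2x^2, f'=4x
g=x+1, g'=1

Answer: (4x·(x+1)-2x^2)/(x+1)²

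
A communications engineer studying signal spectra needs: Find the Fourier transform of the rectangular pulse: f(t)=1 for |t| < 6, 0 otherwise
F(omega)=integral from -6 to 6 of e^(-j*omega*t) dt
=2*sin(6*omega)/omega=12*sinc(6*omega/pi)

Answer: 2*sin(6*omega)/omega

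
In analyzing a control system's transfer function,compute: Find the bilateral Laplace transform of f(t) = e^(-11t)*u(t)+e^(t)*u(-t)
For e^(-11t) * u(t): L=1/(s + 11), Re(s) > -11
For e^(t) * u(-t): L=-1/(s-1), Re(s) < 1
Combined: F(s)=1/(s + 11) - 1/(s-1), -11 < Re(s) < 1

Answer: 1/(s + 11) - 1/(s-1), ROC: -11 < Re(s) < 1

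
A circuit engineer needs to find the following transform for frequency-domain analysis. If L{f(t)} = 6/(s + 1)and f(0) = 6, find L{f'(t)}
L{f'(t)} = s·F(s) - f(0) = 6s/(s + 1) - 6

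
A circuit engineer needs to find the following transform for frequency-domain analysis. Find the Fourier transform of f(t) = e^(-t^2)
The Fourier transform of a Gaussian e^(-t^2) is sqrt(pi) * e^(-omega^2/4).
With a = 1: F(omega) = sqrt(pi) * e^(-omega^2/4)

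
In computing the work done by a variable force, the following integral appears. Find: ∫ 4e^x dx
Since d/dx[e^x]=+e^x, we get 4e^x+C

Answer: 4e^x+C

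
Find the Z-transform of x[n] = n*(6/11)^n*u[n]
Using the property Z{n * a^n * u[n]} = az/(z-a)^2
With a = 6/11: X(z) = (6/11)z/(z - 6/11)^2, |z| > 6/11

Answer: (6/11)z/(z - 6/11)^2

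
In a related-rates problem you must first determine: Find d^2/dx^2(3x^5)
Apply power rule 2 times:
d^1: 15x^4
d^2: 60x^3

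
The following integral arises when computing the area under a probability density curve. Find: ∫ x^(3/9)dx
Power rule: ∫ x^(1/3) dx=x^(4/3)/(4/3) + C

Answer: (3/4)·x^(4/3) + C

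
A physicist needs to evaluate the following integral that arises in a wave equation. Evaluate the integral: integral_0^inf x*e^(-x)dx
This is a Gamma integral. Substitute u = 1x:
integral_0^inf x*e^(-x) dx = (1/1^2) integral_0^inf u^1*e^(-u) du
= Gamma(2)/1^2 = 1!/1^2 = 1/1

Answer: 1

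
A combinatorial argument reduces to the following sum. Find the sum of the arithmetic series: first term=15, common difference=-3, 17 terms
Last term: a_n = 15 + (17 - 1)·-3 = -33
Sum = n(a_1 + a_n)/2 = 17(15 + (-33))/2 = -153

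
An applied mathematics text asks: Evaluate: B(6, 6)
B(x,y) = Γ(x)Γ(y)/Γ(x + y) = (x-1)!(y-1)!/(x + y-1)!
B(6,6) = 5!·5!/11! = 1/2772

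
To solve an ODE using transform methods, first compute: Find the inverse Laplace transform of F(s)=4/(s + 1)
L^(-1){4/(s-a)} = c·e^(at)
Here a = -1, c = 4

Answer: 4e^(-t)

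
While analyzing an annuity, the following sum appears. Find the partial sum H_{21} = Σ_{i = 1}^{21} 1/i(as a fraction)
H_21 = 1+1/2+1/3+...+1/21
= 18858053/5173168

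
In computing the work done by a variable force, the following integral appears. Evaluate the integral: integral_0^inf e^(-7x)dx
integral_0^inf e^(-7x) dx=[-1/7*e^(-7x)]_0^inf
=0 - (-1/7)=1/7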